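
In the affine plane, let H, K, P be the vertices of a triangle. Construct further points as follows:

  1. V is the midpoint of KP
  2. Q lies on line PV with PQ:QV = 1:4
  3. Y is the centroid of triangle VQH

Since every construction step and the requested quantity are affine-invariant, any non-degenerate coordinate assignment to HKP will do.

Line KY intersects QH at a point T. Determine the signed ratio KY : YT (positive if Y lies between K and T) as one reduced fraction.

KY:YT = 23/4

Work in coordinates with H = (0, 0), K = (1, 0), P = (0, 1).
1. V is the midpoint of KP ⇒ V = (1/2, 1/2)
2. Q lies on line PV with PQ:QV = 1:4 ⇒ Q = (1/10, 9/10)
3. Y is the centroid of triangle VQH ⇒ Y = (1/5, 7/15)
line KY meets QH at T = (7/115, 63/115)
Y = K + t·(T−K) with t = 23/27, so KY:YT = 23/27:4/27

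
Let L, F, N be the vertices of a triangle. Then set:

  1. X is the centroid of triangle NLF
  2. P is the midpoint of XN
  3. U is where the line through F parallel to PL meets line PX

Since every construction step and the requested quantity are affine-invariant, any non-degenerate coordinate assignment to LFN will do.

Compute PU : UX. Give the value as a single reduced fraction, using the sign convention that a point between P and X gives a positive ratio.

PU:UX = -4/3

Set L = (0, 0), F = (1, 0), N = (0, 1); any affine frame gives the same invariant.
1. X is the centroid of triangle NLF ⇒ X = (1/3, 1/3)
2. P is the midpoint of XN ⇒ P = (1/6, 2/3)
3. U is where the line through F parallel to PL meets line PX ⇒ U = (5/6, -2/3)
U = P + t·(X−P) with t = 4, so PU:UX = t:(1−t) = 4:-3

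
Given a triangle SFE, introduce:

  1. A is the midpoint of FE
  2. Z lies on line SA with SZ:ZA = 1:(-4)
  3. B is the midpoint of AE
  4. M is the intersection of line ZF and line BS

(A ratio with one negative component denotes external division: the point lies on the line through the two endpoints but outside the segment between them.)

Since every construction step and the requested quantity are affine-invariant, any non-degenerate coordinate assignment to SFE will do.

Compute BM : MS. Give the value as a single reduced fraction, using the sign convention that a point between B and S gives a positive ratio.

Work in coordinates with S = (0, 0), F = (1, 0), E = (0, 1).
1. A is the midpoint of FE ⇒ A = (1/2, 1/2)
2. Z lies on line SA with SZ:ZA = 1:(-4) ⇒ Z = (-1/6, -1/6)
3. B is the midpoint of AE ⇒ B = (1/4, 3/4)
4. M is the intersection of line ZF and line BS ⇒ M = (-1/20, -3/20)
M = B + t·(S−B) with t = 6/5, so BM:MS = t:(1−t) = 6/5:-1/5

BM:MS = -6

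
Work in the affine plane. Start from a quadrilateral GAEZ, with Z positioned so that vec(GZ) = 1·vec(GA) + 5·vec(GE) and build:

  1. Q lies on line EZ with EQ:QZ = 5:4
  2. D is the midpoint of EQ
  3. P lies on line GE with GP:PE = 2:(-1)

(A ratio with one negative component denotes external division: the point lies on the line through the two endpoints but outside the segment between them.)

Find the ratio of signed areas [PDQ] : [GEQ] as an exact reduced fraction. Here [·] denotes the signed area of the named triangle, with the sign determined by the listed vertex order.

[PDQ]:[GEQ] = -1/2

Choose coordinates G = (0, 0), A = (1, 0), E = (0, 1), Z = (1, 5).
1. Q lies on line EZ with EQ:QZ = 5:4 ⇒ Q = (5/9, 29/9)
2. D is the midpoint of EQ ⇒ D = (5/18, 19/9)
3. P lies on line GE with GP:PE = 2:(-1) ⇒ P = (0, 2)
2·[PDQ] = 5/18, 2·[GEQ] = -5/9
[PDQ]:[GEQ] = 5/18:-5/9 = -1/2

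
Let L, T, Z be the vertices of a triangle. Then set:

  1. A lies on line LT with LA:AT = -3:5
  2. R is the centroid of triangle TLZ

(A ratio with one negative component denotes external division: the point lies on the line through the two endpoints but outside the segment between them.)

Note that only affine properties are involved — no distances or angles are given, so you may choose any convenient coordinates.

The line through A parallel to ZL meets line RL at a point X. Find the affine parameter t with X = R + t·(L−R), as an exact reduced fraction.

Set L = (0, 0), T = (1, 0), Z = (0, 1); any affine frame gives the same invariant.
1. A lies on line LT with LA:AT = -3:5 ⇒ A = (-3/2, 0)
2. R is the centroid of triangle TLZ ⇒ R = (1/3, 1/3)
through A parallel to ZL: direction (0, -1); meets RL at X = (-3/2, -3/2)
X = R + t·(L−R) with t = 11/2

t = 11/2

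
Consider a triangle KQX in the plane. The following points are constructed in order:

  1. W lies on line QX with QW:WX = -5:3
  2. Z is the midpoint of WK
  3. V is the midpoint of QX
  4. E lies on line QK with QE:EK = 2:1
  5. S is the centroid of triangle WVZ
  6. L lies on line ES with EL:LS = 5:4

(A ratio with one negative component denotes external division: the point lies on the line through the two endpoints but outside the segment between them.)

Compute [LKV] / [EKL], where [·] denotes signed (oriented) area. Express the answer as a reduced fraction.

[LKV]:[EKL] = -156/85

Work in coordinates with K = (0, 0), Q = (1, 0), X = (0, 1).
1. W lies on line QX with QW:WX = -5:3 ⇒ W = (-3/2, 5/2)
2. Z is the midpoint of WK ⇒ Z = (-3/4, 5/4)
3. V is the midpoint of QX ⇒ V = (1/2, 1/2)
4. E lies on line QK with QE:EK = 2:1 ⇒ E = (1/3, 0)
5. S is the centroid of triangle WVZ ⇒ S = (-7/12, 17/12)
6. L lies on line ES with EL:LS = 5:4 ⇒ L = (-19/108, 85/108)
2·[LKV] = 13/27, 2·[EKL] = -85/324
[LKV]:[EKL] = 13/27:-85/324 = -156/85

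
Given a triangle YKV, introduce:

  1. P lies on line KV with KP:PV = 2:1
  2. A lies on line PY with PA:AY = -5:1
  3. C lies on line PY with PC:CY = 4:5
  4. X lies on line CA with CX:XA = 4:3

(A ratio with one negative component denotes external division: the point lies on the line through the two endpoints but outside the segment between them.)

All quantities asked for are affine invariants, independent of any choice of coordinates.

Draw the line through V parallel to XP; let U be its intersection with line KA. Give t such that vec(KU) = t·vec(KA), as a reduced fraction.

Choose coordinates Y = (0, 0), K = (1, 0), V = (0, 1).
1. P lies on line KV with KP:PV = 2:1 ⇒ P = (1/3, 2/3)
2. A lies on line PY with PA:AY = -5:1 ⇒ A = (-1/12, -1/6)
3. C lies on line PY with PC:CY = 4:5 ⇒ C = (5/27, 10/27)
4. X lies on line CA with CX:XA = 4:3 ⇒ X = (2/63, 4/63)
through V parallel to XP: direction (19/63, 38/63); meets KA at U = (-5/8, -1/4)
U = K + t·(A−K) with t = 3/2

t = 3/2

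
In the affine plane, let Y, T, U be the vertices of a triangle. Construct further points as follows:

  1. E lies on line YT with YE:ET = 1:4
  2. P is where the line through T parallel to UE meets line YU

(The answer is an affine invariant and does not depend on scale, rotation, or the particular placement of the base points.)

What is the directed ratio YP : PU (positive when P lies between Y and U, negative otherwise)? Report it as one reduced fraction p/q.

Work in coordinates with Y = (0, 0), T = (1, 0), U = (0, 1).
1. E lies on line YT with YE:ET = 1:4 ⇒ E = (1/5, 0)
2. P is where the line through T parallel to UE meets line YU ⇒ P = (0, 5)
P = Y + t·(U−Y) with t = 5, so YP:PU = t:(1−t) = 5:-4

YP:PU = -5/4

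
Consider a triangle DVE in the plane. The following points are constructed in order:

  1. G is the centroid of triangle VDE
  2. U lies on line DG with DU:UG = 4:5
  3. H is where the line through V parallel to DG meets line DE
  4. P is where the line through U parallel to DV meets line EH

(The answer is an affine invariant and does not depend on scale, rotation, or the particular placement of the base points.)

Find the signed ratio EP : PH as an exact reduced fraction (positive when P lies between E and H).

Work in coordinates with D = (0, 0), V = (1, 0), E = (0, 1).
1. G is the centroid of triangle VDE ⇒ G = (1/3, 1/3)
2. U lies on line DG with DU:UG = 4:5 ⇒ U = (4/27, 4/27)
3. H is where the line through V parallel to DG meets line DE ⇒ H = (0, -1)
4. P is where the line through U parallel to DV meets line EH ⇒ P = (0, 4/27)
P = E + t·(H−E) with t = 23/54, so EP:PH = t:(1−t) = 23/54:31/54

EP:PH = 23/31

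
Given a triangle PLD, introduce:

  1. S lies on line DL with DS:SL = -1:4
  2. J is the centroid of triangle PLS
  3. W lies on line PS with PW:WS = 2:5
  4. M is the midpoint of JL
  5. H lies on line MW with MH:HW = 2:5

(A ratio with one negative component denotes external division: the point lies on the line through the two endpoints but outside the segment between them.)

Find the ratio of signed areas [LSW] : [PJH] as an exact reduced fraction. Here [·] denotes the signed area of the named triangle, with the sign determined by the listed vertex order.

Set P = (0, 0), L = (1, 0), D = (0, 1); any affine frame gives the same invariant.
1. S lies on line DL with DS:SL = -1:4 ⇒ S = (-1/3, 4/3)
2. J is the centroid of triangle PLS ⇒ J = (2/9, 4/9)
3. W lies on line PS with PW:WS = 2:5 ⇒ W = (-2/21, 8/21)
4. M is the midpoint of JL ⇒ M = (11/18, 2/9)
5. H lies on line MW with MH:HW = 2:5 ⇒ H = (361/882, 118/441)
2·[LSW] = 20/21, 2·[PJH] = -6/49
[LSW]:[PJH] = 20/21:-6/49 = -70/9

[LSW]:[PJH] = -70/9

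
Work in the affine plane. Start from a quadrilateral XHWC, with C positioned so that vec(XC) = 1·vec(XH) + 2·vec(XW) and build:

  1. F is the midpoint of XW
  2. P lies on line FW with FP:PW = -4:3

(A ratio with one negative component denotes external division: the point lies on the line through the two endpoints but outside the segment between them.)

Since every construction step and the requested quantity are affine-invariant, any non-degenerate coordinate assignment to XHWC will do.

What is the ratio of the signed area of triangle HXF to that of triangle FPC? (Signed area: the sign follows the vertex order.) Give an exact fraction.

Choose coordinates X = (0, 0), H = (1, 0), W = (0, 1), C = (1, 2).
1. F is the midpoint of XW ⇒ F = (0, 1/2)
2. P lies on line FW with FP:PW = -4:3 ⇒ P = (0, 5/2)
2·[HXF] = -1/2, 2·[FPC] = -2
[HXF]:[FPC] = -1/2:-2 = 1/4

[HXF]:[FPC] = 1/4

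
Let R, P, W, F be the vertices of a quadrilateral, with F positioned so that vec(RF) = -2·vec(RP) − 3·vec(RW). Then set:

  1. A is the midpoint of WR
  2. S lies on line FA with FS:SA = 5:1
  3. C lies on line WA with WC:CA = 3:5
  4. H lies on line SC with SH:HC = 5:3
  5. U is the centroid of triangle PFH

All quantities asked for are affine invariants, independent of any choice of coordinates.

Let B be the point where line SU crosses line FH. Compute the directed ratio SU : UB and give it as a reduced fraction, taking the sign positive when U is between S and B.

SU:UB = -98/123

Set R = (0, 0), P = (1, 0), W = (0, 1), F = (-2, -3); any affine frame gives the same invariant.
1. A is the midpoint of WR ⇒ A = (0, 1/2)
2. S lies on line FA with FS:SA = 5:1 ⇒ S = (-1/3, -1/12)
3. C lies on line WA with WC:CA = 3:5 ⇒ C = (0, 13/16)
4. H lies on line SC with SH:HC = 5:3 ⇒ H = (-1/8, 61/128)
5. U is the centroid of triangle PFH ⇒ U = (-3/8, -323/384)
line SU meets FH at B = (-253/784, 4139/37632)
U = S + t·(B−S) with t = -98/25, so SU:UB = -98/25:123/25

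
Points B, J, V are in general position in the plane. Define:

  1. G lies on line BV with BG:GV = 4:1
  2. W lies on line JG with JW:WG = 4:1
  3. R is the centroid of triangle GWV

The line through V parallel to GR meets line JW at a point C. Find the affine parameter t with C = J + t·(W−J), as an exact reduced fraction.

t = 3/2

Set B = (0, 0), J = (1, 0), V = (0, 1); any affine frame gives the same invariant.
1. G lies on line BV with BG:GV = 4:1 ⇒ G = (0, 4/5)
2. W lies on line JG with JW:WG = 4:1 ⇒ W = (1/5, 16/25)
3. R is the centroid of triangle GWV ⇒ R = (1/15, 61/75)
through V parallel to GR: direction (1/15, 1/75); meets JW at C = (-1/5, 24/25)
C = J + t·(W−J) with t = 3/2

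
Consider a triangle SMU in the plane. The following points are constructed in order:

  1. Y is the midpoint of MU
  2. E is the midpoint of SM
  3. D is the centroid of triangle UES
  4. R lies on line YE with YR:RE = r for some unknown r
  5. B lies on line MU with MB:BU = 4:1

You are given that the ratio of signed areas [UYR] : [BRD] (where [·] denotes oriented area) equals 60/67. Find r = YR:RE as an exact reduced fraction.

Assign S = (0, 0), M = (1, 0), U = (0, 1) — the answer is frame-independent, so this choice is without loss of generality.
1. Y is the midpoint of MU ⇒ Y = (1/2, 1/2)
2. E is the midpoint of SM ⇒ E = (1/2, 0)
3. D is the centroid of triangle UES ⇒ D = (1/6, 1/3)
4. With YR:RE = r, write λ = r/(r+1) so R = Y + λ·(E−Y); R is affine-linear in λ
5. B lies on line MU with MB:BU = 4:1 ⇒ B = (1/5, 4/5)
Every point depending on R is an affine combination of R and λ-independent points, so each such coordinate is linear in λ; the λ² term in each signed area is a multiple of (E−Y)×(E−Y) = 0, so 2·[UYR] and 2·[BRD] are each linear in λ. Evaluating at λ=0 and λ=1:
  2·[UYR] = -1/4·λ,   2·[BRD] = -1/60·λ − 3/20
So [UYR]:[BRD] = (-1/4·λ) / (-1/60·λ − 3/20). Setting this equal to 60/67:
  -1/4·λ = 60/67·(-1/60·λ − 3/20)  ⇒  λ = 4/7
Then r = λ/(1−λ) = (4/7)/(3/7) = 4/3. Check: with r = 4/3, R = (1/2, 3/14) and [UYR]:[BRD] = 60/67 as required.

r = 4/3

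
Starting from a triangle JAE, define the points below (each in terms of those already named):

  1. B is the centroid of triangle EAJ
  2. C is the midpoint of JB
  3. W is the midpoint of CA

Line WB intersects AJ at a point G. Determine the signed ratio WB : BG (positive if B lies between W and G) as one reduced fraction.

Work in coordinates with J = (0, 0), A = (1, 0), E = (0, 1).
1. B is the centroid of triangle EAJ ⇒ B = (1/3, 1/3)
2. C is the midpoint of JB ⇒ C = (1/6, 1/6)
3. W is the midpoint of CA ⇒ W = (7/12, 1/12)
line WB meets AJ at G = (2/3, 0)
B = W + t·(G−W) with t = -3, so WB:BG = -3:4

WB:BG = -3/4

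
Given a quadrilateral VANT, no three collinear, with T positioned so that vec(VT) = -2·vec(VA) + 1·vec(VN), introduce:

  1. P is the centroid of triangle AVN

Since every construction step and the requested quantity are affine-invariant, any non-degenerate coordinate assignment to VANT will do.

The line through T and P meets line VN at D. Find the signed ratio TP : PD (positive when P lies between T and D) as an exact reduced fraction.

TP:PD = -7

Assign V = (0, 0), A = (1, 0), N = (0, 1), T = (-2, 1) — the answer is frame-independent, so this choice is without loss of generality.
1. P is the centroid of triangle AVN ⇒ P = (1/3, 1/3)
line TP meets VN at D = (0, 3/7)
P = T + t·(D−T) with t = 7/6, so TP:PD = 7/6:-1/6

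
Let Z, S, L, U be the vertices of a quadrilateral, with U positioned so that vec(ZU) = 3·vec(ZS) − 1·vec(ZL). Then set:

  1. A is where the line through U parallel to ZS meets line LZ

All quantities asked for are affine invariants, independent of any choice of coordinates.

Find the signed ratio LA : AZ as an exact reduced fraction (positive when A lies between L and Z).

Work in coordinates with Z = (0, 0), S = (1, 0), L = (0, 1), U = (3, -1).
1. A is where the line through U parallel to ZS meets line LZ ⇒ A = (0, -1)
A = L + t·(Z−L) with t = 2, so LA:AZ = t:(1−t) = 2:-1

LA:AZ = -2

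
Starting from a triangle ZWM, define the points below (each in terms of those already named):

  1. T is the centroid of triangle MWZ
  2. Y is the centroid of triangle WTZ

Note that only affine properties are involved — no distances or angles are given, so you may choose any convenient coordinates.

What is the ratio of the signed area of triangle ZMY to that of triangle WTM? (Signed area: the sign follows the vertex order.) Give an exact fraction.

Assign Z = (0, 0), W = (1, 0), M = (0, 1) — the answer is frame-independent, so this choice is without loss of generality.
1. T is the centroid of triangle MWZ ⇒ T = (1/3, 1/3)
2. Y is the centroid of triangle WTZ ⇒ Y = (4/9, 1/9)
2·[ZMY] = -4/9, 2·[WTM] = -1/3
[ZMY]:[WTM] = -4/9:-1/3 = 4/3

[ZMY]:[WTM] = 4/3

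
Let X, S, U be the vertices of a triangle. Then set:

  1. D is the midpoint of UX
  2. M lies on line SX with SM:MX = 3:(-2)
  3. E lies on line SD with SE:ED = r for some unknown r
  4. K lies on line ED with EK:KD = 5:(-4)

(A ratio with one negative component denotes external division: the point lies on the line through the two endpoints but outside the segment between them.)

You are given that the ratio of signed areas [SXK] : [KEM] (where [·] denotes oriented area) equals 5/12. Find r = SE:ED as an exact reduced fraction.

Set X = (0, 0), S = (1, 0), U = (0, 1); any affine frame gives the same invariant.
1. D is the midpoint of UX ⇒ D = (0, 1/2)
2. M lies on line SX with SM:MX = 3:(-2) ⇒ M = (-2, 0)
3. With SE:ED = r, write λ = r/(r+1) so E = S + λ·(D−S); E is affine-linear in λ
4. K lies on line ED with EK:KD = 5:(-4) ⇒ K is an affine combination of earlier points and hence also affine-linear in λ
Every point depending on E is an affine combination of E and λ-independent points, so each such coordinate is linear in λ; the λ² term in each signed area is a multiple of (D−S)×(D−S) = 0, so 2·[SXK] and 2·[KEM] are each linear in λ. Evaluating at λ=0 and λ=1:
  2·[SXK] = 2·λ − 5/2,   2·[KEM] = 15/2·λ − 15/2
So [SXK]:[KEM] = (2·λ − 5/2) / (15/2·λ − 15/2). Setting this equal to 5/12:
  2·λ − 5/2 = 5/12·(15/2·λ − 15/2)  ⇒  λ = 5/9
Then r = λ/(1−λ) = (5/9)/(4/9) = 5/4. Check: with r = 5/4, E = (4/9, 5/18) and [SXK]:[KEM] = 5/12 as required.

r = 5/4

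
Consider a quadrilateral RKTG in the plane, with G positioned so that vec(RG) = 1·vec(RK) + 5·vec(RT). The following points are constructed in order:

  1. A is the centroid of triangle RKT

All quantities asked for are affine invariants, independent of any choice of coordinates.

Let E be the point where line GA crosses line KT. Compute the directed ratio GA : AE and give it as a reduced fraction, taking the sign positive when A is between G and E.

Choose coordinates R = (0, 0), K = (1, 0), T = (0, 1), G = (1, 5).
1. A is the centroid of triangle RKT ⇒ A = (1/3, 1/3)
line GA meets KT at E = (3/8, 5/8)
A = G + t·(E−G) with t = 16/15, so GA:AE = 16/15:-1/15

GA:AE = -16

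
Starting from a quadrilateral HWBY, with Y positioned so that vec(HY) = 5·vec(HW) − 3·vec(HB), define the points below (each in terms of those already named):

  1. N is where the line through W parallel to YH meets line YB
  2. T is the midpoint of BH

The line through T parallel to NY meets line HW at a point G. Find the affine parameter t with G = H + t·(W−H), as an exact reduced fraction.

Work in coordinates with H = (0, 0), W = (1, 0), B = (0, 1), Y = (5, -3).
1. N is where the line through W parallel to YH meets line YB ⇒ N = (2, -3/5)
2. T is the midpoint of BH ⇒ T = (0, 1/2)
through T parallel to NY: direction (3, -12/5); meets HW at G = (5/8, 0)
G = H + t·(W−H) with t = 5/8

t = 5/8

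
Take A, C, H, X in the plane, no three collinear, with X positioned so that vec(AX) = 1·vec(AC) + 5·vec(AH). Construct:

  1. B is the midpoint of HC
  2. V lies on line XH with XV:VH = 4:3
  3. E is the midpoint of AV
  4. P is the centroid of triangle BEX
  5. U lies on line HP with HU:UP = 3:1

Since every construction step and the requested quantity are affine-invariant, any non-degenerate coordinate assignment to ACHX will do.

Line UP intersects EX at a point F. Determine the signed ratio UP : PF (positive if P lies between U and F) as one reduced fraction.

Assign A = (0, 0), C = (1, 0), H = (0, 1), X = (1, 5) — the answer is frame-independent, so this choice is without loss of generality.
1. B is the midpoint of HC ⇒ B = (1/2, 1/2)
2. V lies on line XH with XV:VH = 4:3 ⇒ V = (3/7, 19/7)
3. E is the midpoint of AV ⇒ E = (3/14, 19/14)
4. P is the centroid of triangle BEX ⇒ P = (4/7, 16/7)
5. U lies on line HP with HU:UP = 3:1 ⇒ U = (3/7, 55/28)
line UP meets EX at F = (4/15, 8/5)
P = U + t·(F−U) with t = -15/17, so UP:PF = -15/17:32/17

UP:PF = -15/32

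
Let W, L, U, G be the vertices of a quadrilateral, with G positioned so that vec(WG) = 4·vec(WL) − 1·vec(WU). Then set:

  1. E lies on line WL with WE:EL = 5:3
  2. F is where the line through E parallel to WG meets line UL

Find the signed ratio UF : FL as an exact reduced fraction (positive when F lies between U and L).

UF:FL = -9

Set W = (0, 0), L = (1, 0), U = (0, 1), G = (4, -1); any affine frame gives the same invariant.
1. E lies on line WL with WE:EL = 5:3 ⇒ E = (5/8, 0)
2. F is where the line through E parallel to WG meets line UL ⇒ F = (9/8, -1/8)
F = U + t·(L−U) with t = 9/8, so UF:FL = t:(1−t) = 9/8:-1/8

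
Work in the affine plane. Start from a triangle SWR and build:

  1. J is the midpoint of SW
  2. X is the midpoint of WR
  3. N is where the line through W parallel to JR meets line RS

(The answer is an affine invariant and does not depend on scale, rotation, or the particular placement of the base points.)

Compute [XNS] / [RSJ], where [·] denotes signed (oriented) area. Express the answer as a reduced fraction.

Set S = (0, 0), W = (1, 0), R = (0, 1); any affine frame gives the same invariant.
1. J is the midpoint of SW ⇒ J = (1/2, 0)
2. X is the midpoint of WR ⇒ X = (1/2, 1/2)
3. N is where the line through W parallel to JR meets line RS ⇒ N = (0, 2)
2·[XNS] = 1, 2·[RSJ] = 1/2
[XNS]:[RSJ] = 1:1/2 = 2

[XNS]:[RSJ] = 2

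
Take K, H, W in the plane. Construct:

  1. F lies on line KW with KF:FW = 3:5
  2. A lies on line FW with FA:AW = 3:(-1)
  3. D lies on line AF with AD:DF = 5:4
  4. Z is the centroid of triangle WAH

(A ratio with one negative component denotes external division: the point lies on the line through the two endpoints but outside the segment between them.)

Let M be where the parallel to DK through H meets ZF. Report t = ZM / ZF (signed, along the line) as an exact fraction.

t = -2

Choose coordinates K = (0, 0), H = (1, 0), W = (0, 1).
1. F lies on line KW with KF:FW = 3:5 ⇒ F = (0, 3/8)
2. A lies on line FW with FA:AW = 3:(-1) ⇒ A = (0, 21/16)
3. D lies on line AF with AD:DF = 5:4 ⇒ D = (0, 19/24)
4. Z is the centroid of triangle WAH ⇒ Z = (1/3, 37/48)
through H parallel to DK: direction (0, -19/24); meets ZF at M = (1, 25/16)
M = Z + t·(F−Z) with t = -2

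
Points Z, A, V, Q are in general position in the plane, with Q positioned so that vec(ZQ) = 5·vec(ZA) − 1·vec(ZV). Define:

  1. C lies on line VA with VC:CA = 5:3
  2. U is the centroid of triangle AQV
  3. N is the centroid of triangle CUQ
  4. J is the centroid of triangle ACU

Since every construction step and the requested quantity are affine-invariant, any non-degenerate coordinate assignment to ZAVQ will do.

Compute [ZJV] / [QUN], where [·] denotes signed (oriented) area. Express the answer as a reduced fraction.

[ZJV]:[QUN] = 29/2

Choose coordinates Z = (0, 0), A = (1, 0), V = (0, 1), Q = (5, -1).
1. C lies on line VA with VC:CA = 5:3 ⇒ C = (5/8, 3/8)
2. U is the centroid of triangle AQV ⇒ U = (2, 0)
3. N is the centroid of triangle CUQ ⇒ N = (61/24, -5/24)
4. J is the centroid of triangle ACU ⇒ J = (29/24, 1/8)
2·[ZJV] = 29/24, 2·[QUN] = 1/12
[ZJV]:[QUN] = 29/24:1/12 = 29/2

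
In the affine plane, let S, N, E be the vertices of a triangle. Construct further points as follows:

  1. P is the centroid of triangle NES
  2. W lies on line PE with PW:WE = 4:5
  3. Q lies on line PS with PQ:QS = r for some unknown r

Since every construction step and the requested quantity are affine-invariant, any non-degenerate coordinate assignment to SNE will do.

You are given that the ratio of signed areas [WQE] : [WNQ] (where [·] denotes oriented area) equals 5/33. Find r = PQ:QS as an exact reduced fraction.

r = 1/4

Assign S = (0, 0), N = (1, 0), E = (0, 1) — the answer is frame-independent, so this choice is without loss of generality.
1. P is the centroid of triangle NES ⇒ P = (1/3, 1/3)
2. W lies on line PE with PW:WE = 4:5 ⇒ W = (5/27, 17/27)
3. With PQ:QS = r, write λ = r/(r+1) so Q = P + λ·(S−P); Q is affine-linear in λ
Every point depending on Q is an affine combination of Q and λ-independent points, so each such coordinate is linear in λ; the λ² term in each signed area is a multiple of (S−P)×(S−P) = 0, so 2·[WQE] and 2·[WNQ] are each linear in λ. Evaluating at λ=0 and λ=1:
  2·[WQE] = -5/27·λ,   2·[WNQ] = -13/27·λ − 4/27
So [WQE]:[WNQ] = (-5/27·λ) / (-13/27·λ − 4/27). Setting this equal to 5/33:
  -5/27·λ = 5/33·(-13/27·λ − 4/27)  ⇒  λ = 1/5
Then r = λ/(1−λ) = (1/5)/(4/5) = 1/4. Check: with r = 1/4, Q = (4/15, 4/15) and [WQE]:[WNQ] = 5/33 as required.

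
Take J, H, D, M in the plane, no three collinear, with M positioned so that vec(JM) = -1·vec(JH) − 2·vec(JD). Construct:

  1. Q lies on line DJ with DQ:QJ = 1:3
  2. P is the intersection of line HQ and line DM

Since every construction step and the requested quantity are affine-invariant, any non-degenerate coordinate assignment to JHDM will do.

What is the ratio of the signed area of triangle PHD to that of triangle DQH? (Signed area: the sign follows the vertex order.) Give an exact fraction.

[PHD]:[DQH] = 16/15

Work in coordinates with J = (0, 0), H = (1, 0), D = (0, 1), M = (-1, -2).
1. Q lies on line DJ with DQ:QJ = 1:3 ⇒ Q = (0, 3/4)
2. P is the intersection of line HQ and line DM ⇒ P = (-1/15, 4/5)
2·[PHD] = 4/15, 2·[DQH] = 1/4
[PHD]:[DQH] = 4/15:1/4 = 16/15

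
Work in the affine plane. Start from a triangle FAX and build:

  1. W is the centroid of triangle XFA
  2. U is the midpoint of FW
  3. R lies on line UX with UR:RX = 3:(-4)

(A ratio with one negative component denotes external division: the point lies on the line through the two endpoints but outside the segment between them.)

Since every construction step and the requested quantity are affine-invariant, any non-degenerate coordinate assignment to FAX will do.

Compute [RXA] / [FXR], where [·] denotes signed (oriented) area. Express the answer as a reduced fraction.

[RXA]:[FXR] = 4

Work in coordinates with F = (0, 0), A = (1, 0), X = (0, 1).
1. W is the centroid of triangle XFA ⇒ W = (1/3, 1/3)
2. U is the midpoint of FW ⇒ U = (1/6, 1/6)
3. R lies on line UX with UR:RX = 3:(-4) ⇒ R = (2/3, -7/3)
2·[RXA] = -8/3, 2·[FXR] = -2/3
[RXA]:[FXR] = -8/3:-2/3 = 4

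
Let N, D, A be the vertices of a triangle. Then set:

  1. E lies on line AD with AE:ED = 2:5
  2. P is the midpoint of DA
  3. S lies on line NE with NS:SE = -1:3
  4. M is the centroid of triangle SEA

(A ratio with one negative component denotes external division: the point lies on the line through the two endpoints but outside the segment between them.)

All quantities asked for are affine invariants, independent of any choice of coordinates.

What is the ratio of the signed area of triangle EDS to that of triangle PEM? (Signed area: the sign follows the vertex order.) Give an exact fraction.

Set N = (0, 0), D = (1, 0), A = (0, 1); any affine frame gives the same invariant.
1. E lies on line AD with AE:ED = 2:5 ⇒ E = (2/7, 5/7)
2. P is the midpoint of DA ⇒ P = (1/2, 1/2)
3. S lies on line NE with NS:SE = -1:3 ⇒ S = (-1/7, -5/14)
4. M is the centroid of triangle SEA ⇒ M = (1/21, 19/42)
2·[EDS] = -15/14, 2·[PEM] = 3/28
[EDS]:[PEM] = -15/14:3/28 = -10

[EDS]:[PEM] = -10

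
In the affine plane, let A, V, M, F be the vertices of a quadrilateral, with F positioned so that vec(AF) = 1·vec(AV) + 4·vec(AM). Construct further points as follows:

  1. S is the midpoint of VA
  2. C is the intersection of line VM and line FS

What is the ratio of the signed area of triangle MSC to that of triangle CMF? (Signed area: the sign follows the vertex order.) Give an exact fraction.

[MSC]:[CMF] = -1/8

Set A = (0, 0), V = (1, 0), M = (0, 1), F = (1, 4); any affine frame gives the same invariant.
1. S is the midpoint of VA ⇒ S = (1/2, 0)
2. C is the intersection of line VM and line FS ⇒ C = (5/9, 4/9)
2·[MSC] = 5/18, 2·[CMF] = -20/9
[MSC]:[CMF] = 5/18:-20/9 = -1/8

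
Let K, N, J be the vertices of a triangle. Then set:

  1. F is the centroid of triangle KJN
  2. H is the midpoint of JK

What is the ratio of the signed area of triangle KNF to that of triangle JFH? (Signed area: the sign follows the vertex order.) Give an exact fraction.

Choose coordinates K = (0, 0), N = (1, 0), J = (0, 1).
1. F is the centroid of triangle KJN ⇒ F = (1/3, 1/3)
2. H is the midpoint of JK ⇒ H = (0, 1/2)
2·[KNF] = 1/3, 2·[JFH] = -1/6
[KNF]:[JFH] = 1/3:-1/6 = -2

[KNF]:[JFH] = -2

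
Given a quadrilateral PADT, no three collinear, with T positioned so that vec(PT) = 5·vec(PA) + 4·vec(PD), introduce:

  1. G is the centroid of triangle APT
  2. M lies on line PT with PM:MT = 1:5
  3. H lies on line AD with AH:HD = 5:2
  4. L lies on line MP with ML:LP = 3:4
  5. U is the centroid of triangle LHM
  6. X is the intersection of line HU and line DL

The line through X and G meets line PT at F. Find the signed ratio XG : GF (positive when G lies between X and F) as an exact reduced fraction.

XG:GF = -121/36

Work in coordinates with P = (0, 0), A = (1, 0), D = (0, 1), T = (5, 4).
1. G is the centroid of triangle APT ⇒ G = (2, 4/3)
2. M lies on line PT with PM:MT = 1:5 ⇒ M = (5/6, 2/3)
3. H lies on line AD with AH:HD = 5:2 ⇒ H = (2/7, 5/7)
4. L lies on line MP with ML:LP = 3:4 ⇒ L = (10/21, 8/21)
5. U is the centroid of triangle LHM ⇒ U = (67/126, 37/63)
6. X is the intersection of line HU and line DL ⇒ X = (100/567, 437/567)
line XG meets PT at F = (1010/693, 808/693)
G = X + t·(F−X) with t = 121/85, so XG:GF = 121/85:-36/85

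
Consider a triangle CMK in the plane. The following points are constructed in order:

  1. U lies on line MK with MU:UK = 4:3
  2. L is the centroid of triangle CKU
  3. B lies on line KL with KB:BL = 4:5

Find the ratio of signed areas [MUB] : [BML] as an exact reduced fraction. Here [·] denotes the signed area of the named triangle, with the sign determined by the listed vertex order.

Choose coordinates C = (0, 0), M = (1, 0), K = (0, 1).
1. U lies on line MK with MU:UK = 4:3 ⇒ U = (3/7, 4/7)
2. L is the centroid of triangle CKU ⇒ L = (1/7, 11/21)
3. B lies on line KL with KB:BL = 4:5 ⇒ B = (4/63, 149/189)
2·[MUB] = 16/189, 2·[BML] = -5/27
[MUB]:[BML] = 16/189:-5/27 = -16/35

[MUB]:[BML] = -16/35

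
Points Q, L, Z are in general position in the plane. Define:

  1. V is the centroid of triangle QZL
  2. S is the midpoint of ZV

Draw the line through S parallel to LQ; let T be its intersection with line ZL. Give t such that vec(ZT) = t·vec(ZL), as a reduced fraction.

Work in coordinates with Q = (0, 0), L = (1, 0), Z = (0, 1).
1. V is the centroid of triangle QZL ⇒ V = (1/3, 1/3)
2. S is the midpoint of ZV ⇒ S = (1/6, 2/3)
through S parallel to LQ: direction (-1, 0); meets ZL at T = (1/3, 2/3)
T = Z + t·(L−Z) with t = 1/3

t = 1/3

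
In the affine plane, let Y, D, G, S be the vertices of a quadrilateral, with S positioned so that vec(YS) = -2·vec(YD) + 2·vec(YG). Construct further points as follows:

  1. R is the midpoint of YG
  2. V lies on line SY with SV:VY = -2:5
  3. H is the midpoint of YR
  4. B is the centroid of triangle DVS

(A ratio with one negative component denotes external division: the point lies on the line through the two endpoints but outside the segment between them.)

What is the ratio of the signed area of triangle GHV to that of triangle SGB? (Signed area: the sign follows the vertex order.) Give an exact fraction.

Assign Y = (0, 0), D = (1, 0), G = (0, 1), S = (-2, 2) — the answer is frame-independent, so this choice is without loss of generality.
1. R is the midpoint of YG ⇒ R = (0, 1/2)
2. V lies on line SY with SV:VY = -2:5 ⇒ V = (-10/3, 10/3)
3. H is the midpoint of YR ⇒ H = (0, 1/4)
4. B is the centroid of triangle DVS ⇒ B = (-13/9, 16/9)
2·[GHV] = -5/2, 2·[SGB] = 1/9
[GHV]:[SGB] = -5/2:1/9 = -45/2

[GHV]:[SGB] = -45/2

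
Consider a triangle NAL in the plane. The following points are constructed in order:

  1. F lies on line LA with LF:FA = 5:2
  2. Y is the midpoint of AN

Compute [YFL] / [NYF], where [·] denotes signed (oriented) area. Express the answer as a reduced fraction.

[YFL]:[NYF] = 5/2

Work in coordinates with N = (0, 0), A = (1, 0), L = (0, 1).
1. F lies on line LA with LF:FA = 5:2 ⇒ F = (5/7, 2/7)
2. Y is the midpoint of AN ⇒ Y = (1/2, 0)
2·[YFL] = 5/14, 2·[NYF] = 1/7
[YFL]:[NYF] = 5/14:1/7 = 5/2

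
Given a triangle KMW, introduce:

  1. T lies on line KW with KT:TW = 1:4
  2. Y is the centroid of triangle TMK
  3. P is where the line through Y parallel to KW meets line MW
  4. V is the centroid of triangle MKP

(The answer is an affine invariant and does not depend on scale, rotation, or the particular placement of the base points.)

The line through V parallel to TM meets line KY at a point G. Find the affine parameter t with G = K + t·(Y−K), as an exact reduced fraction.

t = 7/3

Choose coordinates K = (0, 0), M = (1, 0), W = (0, 1).
1. T lies on line KW with KT:TW = 1:4 ⇒ T = (0, 1/5)
2. Y is the centroid of triangle TMK ⇒ Y = (1/3, 1/15)
3. P is where the line through Y parallel to KW meets line MW ⇒ P = (1/3, 2/3)
4. V is the centroid of triangle MKP ⇒ V = (4/9, 2/9)
through V parallel to TM: direction (1, -1/5); meets KY at G = (7/9, 7/45)
G = K + t·(Y−K) with t = 7/3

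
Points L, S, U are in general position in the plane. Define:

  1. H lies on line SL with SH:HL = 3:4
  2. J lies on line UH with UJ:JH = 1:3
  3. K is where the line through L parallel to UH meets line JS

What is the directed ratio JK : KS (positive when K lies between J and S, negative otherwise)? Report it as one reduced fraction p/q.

Choose coordinates L = (0, 0), S = (1, 0), U = (0, 1).
1. H lies on line SL with SH:HL = 3:4 ⇒ H = (4/7, 0)
2. J lies on line UH with UJ:JH = 1:3 ⇒ J = (1/7, 3/4)
3. K is where the line through L parallel to UH meets line JS ⇒ K = (-1, 7/4)
K = J + t·(S−J) with t = -4/3, so JK:KS = t:(1−t) = -4/3:7/3

JK:KS = -4/7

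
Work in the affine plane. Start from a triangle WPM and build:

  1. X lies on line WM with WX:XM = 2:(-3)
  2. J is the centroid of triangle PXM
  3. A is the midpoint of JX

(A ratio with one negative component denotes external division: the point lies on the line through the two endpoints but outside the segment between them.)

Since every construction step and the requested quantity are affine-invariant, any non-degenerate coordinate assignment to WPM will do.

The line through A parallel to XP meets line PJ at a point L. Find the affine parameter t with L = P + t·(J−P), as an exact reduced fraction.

t = 1/2

Assign W = (0, 0), P = (1, 0), M = (0, 1) — the answer is frame-independent, so this choice is without loss of generality.
1. X lies on line WM with WX:XM = 2:(-3) ⇒ X = (0, -2)
2. J is the centroid of triangle PXM ⇒ J = (1/3, -1/3)
3. A is the midpoint of JX ⇒ A = (1/6, -7/6)
through A parallel to XP: direction (1, 2); meets PJ at L = (2/3, -1/6)
L = P + t·(J−P) with t = 1/2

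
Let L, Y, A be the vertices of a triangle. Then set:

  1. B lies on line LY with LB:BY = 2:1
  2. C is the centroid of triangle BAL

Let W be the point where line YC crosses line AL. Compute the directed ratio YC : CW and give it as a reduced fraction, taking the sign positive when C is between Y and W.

YC:CW = 7/2

Choose coordinates L = (0, 0), Y = (1, 0), A = (0, 1).
1. B lies on line LY with LB:BY = 2:1 ⇒ B = (2/3, 0)
2. C is the centroid of triangle BAL ⇒ C = (2/9, 1/3)
line YC meets AL at W = (0, 3/7)
C = Y + t·(W−Y) with t = 7/9, so YC:CW = 7/9:2/9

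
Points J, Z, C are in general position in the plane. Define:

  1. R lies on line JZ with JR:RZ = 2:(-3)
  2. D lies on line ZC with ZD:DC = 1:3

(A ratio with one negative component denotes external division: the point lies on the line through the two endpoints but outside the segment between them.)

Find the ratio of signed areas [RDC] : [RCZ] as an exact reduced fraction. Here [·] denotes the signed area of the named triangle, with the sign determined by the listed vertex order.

[RDC]:[RCZ] = -3/4

Set J = (0, 0), Z = (1, 0), C = (0, 1); any affine frame gives the same invariant.
1. R lies on line JZ with JR:RZ = 2:(-3) ⇒ R = (-2, 0)
2. D lies on line ZC with ZD:DC = 1:3 ⇒ D = (3/4, 1/4)
2·[RDC] = 9/4, 2·[RCZ] = -3
[RDC]:[RCZ] = 9/4:-3 = -3/4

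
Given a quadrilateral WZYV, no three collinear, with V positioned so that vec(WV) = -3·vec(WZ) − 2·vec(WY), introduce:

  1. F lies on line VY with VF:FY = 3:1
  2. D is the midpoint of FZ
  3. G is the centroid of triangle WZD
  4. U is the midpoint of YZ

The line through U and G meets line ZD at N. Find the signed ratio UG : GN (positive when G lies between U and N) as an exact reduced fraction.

Set W = (0, 0), Z = (1, 0), Y = (0, 1), V = (-3, -2); any affine frame gives the same invariant.
1. F lies on line VY with VF:FY = 3:1 ⇒ F = (-3/4, 1/4)
2. D is the midpoint of FZ ⇒ D = (1/8, 1/8)
3. G is the centroid of triangle WZD ⇒ G = (3/8, 1/24)
4. U is the midpoint of YZ ⇒ U = (1/2, 1/2)
line UG meets ZD at N = (31/80, 7/80)
G = U + t·(N−U) with t = 10/9, so UG:GN = 10/9:-1/9

UG:GN = -10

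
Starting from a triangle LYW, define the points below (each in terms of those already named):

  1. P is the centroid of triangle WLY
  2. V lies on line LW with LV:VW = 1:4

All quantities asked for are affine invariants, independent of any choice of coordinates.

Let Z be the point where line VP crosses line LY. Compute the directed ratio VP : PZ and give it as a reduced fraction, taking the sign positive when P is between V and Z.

Work in coordinates with L = (0, 0), Y = (1, 0), W = (0, 1).
1. P is the centroid of triangle WLY ⇒ P = (1/3, 1/3)
2. V lies on line LW with LV:VW = 1:4 ⇒ V = (0, 1/5)
line VP meets LY at Z = (-1/2, 0)
P = V + t·(Z−V) with t = -2/3, so VP:PZ = -2/3:5/3

VP:PZ = -2/5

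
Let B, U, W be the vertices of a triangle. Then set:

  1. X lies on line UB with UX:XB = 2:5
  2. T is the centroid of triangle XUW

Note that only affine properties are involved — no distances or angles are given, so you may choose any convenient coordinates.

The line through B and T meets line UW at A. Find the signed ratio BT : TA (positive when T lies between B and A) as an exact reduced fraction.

BT:TA = 19/2

Work in coordinates with B = (0, 0), U = (1, 0), W = (0, 1).
1. X lies on line UB with UX:XB = 2:5 ⇒ X = (5/7, 0)
2. T is the centroid of triangle XUW ⇒ T = (4/7, 1/3)
line BT meets UW at A = (12/19, 7/19)
T = B + t·(A−B) with t = 19/21, so BT:TA = 19/21:2/21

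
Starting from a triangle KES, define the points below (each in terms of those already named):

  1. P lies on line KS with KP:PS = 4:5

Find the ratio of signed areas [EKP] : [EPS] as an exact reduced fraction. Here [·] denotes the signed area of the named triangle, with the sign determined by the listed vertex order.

[EKP]:[EPS] = 4/5

Work in coordinates with K = (0, 0), E = (1, 0), S = (0, 1).
1. P lies on line KS with KP:PS = 4:5 ⇒ P = (0, 4/9)
2·[EKP] = -4/9, 2·[EPS] = -5/9
[EKP]:[EPS] = -4/9:-5/9 = 4/5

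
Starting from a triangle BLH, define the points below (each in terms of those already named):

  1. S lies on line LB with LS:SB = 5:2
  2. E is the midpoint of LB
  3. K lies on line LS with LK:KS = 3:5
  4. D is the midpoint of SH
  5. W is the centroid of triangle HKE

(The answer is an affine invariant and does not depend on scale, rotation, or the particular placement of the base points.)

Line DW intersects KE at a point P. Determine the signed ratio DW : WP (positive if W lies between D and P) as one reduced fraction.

DW:WP = 1/2

Work in coordinates with B = (0, 0), L = (1, 0), H = (0, 1).
1. S lies on line LB with LS:SB = 5:2 ⇒ S = (2/7, 0)
2. E is the midpoint of LB ⇒ E = (1/2, 0)
3. K lies on line LS with LK:KS = 3:5 ⇒ K = (41/56, 0)
4. D is the midpoint of SH ⇒ D = (1/7, 1/2)
5. W is the centroid of triangle HKE ⇒ W = (23/56, 1/3)
line DW meets KE at P = (53/56, 0)
W = D + t·(P−D) with t = 1/3, so DW:WP = 1/3:2/3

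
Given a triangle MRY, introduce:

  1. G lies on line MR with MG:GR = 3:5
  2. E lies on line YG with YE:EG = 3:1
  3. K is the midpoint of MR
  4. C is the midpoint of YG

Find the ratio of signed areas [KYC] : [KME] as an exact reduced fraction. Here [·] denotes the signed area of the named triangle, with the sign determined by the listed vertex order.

[KYC]:[KME] = -1/2

Set M = (0, 0), R = (1, 0), Y = (0, 1); any affine frame gives the same invariant.
1. G lies on line MR with MG:GR = 3:5 ⇒ G = (3/8, 0)
2. E lies on line YG with YE:EG = 3:1 ⇒ E = (9/32, 1/4)
3. K is the midpoint of MR ⇒ K = (1/2, 0)
4. C is the midpoint of YG ⇒ C = (3/16, 1/2)
2·[KYC] = 1/16, 2·[KME] = -1/8
[KYC]:[KME] = 1/16:-1/8 = -1/2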